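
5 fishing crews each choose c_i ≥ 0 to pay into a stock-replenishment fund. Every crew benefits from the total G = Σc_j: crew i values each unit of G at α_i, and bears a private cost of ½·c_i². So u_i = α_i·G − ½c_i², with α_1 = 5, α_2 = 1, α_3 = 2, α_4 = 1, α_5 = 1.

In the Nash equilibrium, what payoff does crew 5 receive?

Crew i's FOC: ∂u_i/∂c_i = α_i − c_i = 0, so c_i* = α_i.
NE contributions = (5, 1, 2, 1, 1); G = 10.
u_5 = α_5·G − ½·(c_5)² = 1·10 − ½·1² = 9.5.

9.5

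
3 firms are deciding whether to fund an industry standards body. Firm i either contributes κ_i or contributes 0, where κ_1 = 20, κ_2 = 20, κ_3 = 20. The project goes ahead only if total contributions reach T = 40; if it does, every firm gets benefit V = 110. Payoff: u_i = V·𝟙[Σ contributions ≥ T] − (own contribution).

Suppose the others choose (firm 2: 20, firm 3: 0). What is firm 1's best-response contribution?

Others' total = 20. Contributing 20 brings total to 40 ≥ 40: gain V − κ_1 = 90.
Best response: 20.

20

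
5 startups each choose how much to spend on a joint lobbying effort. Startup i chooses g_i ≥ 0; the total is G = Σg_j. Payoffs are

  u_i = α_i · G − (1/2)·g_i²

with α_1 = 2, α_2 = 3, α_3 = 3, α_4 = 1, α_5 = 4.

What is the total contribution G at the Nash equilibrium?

Startup i's FOC: ∂u_i/∂g_i = α_i − g_i = 0, so g_i* = α_i.
NE contributions = (2, 3, 3, 1, 4); G = 13.

13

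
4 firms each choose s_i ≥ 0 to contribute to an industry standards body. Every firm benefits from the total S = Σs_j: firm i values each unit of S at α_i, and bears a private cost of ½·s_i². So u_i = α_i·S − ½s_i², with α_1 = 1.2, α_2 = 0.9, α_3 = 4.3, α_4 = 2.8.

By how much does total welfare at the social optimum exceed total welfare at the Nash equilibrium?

Firm i's FOC: ∂u_i/∂s_i = α_i − s_i = 0, so s_i* = α_i.
NE contributions = (1.2, 0.9, 4.3, 2.8); S = 9.2.
W^NE = (Σα)·S − ½Σα_i² = 9.2² − ½·28.58 = 70.35.
Planner sets s_i = Σα_j = 9.2 for every i, so S^SO = 4·9.2 = 36.8.
W^SO = (Σα)·S^SO − ½·4·(Σα)² = (4/2)·9.2² = 169.28.
Deadweight loss = W^SO − W^NE = 98.93.

98.93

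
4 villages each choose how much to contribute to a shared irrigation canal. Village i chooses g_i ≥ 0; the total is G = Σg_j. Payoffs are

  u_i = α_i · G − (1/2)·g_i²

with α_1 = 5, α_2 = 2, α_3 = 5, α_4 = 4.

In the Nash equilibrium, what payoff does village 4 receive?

Village i's FOC: ∂u_i/∂g_i = α_i − g_i = 0, so g_i* = α_i.
NE contributions = (5, 2, 5, 4); G = 16.
u_4 = α_4·G − ½·(g_4)² = 4·16 − ½·4² = 56.

56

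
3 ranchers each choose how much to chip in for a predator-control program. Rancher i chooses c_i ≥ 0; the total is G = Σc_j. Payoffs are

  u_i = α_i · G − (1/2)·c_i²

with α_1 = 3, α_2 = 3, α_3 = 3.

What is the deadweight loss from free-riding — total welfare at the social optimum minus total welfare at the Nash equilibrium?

54

Rancher i's FOC: ∂u_i/∂c_i = α_i − c_i = 0, so c_i* = α_i.
NE contributions = (3, 3, 3); G = 9.
W^NE = (Σα)·G − ½Σα_i² = 9² − ½·27 = 67.5.
Planner sets c_i = Σα_j = 9 for every i, so G^SO = 3·9 = 27.
W^SO = (Σα)·G^SO − ½·3·(Σα)² = (3/2)·9² = 121.5.
Deadweight loss = W^SO − W^NE = 54.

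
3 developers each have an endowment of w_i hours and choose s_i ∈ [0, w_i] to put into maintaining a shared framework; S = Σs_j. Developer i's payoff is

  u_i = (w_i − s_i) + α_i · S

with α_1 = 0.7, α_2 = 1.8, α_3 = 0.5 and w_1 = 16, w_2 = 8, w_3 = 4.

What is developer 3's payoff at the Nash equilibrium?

8

∂u_i/∂s_i = α_i − 1, so developer i contributes w_i if α_i > 1, else 0.
α_i > 1 for i ∈ {2}; NE contributions (0, 8, 0), S = 8.
u_3 = (4 − 0) + 0.5·8 = 8.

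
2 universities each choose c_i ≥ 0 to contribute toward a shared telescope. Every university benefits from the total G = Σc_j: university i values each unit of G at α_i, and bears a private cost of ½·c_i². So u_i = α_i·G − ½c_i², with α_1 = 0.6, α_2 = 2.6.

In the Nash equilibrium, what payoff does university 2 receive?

4.94

University i's FOC: ∂u_i/∂c_i = α_i − c_i = 0, so c_i* = α_i.
NE contributions = (0.6, 2.6); G = 3.2.
u_2 = α_2·G − ½·(c_2)² = 2.6·3.2 − ½·2.6² = 4.94.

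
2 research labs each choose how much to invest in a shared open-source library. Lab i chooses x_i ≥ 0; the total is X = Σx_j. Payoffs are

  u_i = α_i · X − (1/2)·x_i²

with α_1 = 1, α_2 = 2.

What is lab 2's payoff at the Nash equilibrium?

4

Lab i's FOC: ∂u_i/∂x_i = α_i − x_i = 0, so x_i* = α_i.
NE contributions = (1, 2); X = 3.
u_2 = α_2·X − ½·(x_2)² = 2·3 − ½·2² = 4.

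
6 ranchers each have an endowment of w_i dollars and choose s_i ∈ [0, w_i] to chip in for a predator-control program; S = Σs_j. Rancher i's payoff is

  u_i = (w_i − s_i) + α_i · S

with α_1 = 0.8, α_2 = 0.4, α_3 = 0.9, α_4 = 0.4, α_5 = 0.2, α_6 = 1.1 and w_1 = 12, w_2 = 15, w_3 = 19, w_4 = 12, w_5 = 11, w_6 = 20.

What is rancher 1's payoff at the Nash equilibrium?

28

∂u_i/∂s_i = α_i − 1, so rancher i contributes w_i if α_i > 1, else 0.
α_i > 1 for i ∈ {6}; NE contributions (0, 0, 0, 0, 0, 20), S = 20.
u_1 = (12 − 0) + 0.8·20 = 28.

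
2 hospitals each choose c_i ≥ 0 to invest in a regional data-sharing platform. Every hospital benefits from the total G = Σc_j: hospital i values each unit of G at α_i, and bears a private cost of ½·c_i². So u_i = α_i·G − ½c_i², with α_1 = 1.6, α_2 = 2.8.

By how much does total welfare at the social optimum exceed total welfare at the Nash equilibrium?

5.2

Hospital i's FOC: ∂u_i/∂c_i = α_i − c_i = 0, so c_i* = α_i.
NE contributions = (1.6, 2.8); G = 4.4.
W^NE = (Σα)·G − ½Σα_i² = 4.4² − ½·10.4 = 14.16.
Planner sets c_i = Σα_j = 4.4 for every i, so G^SO = 2·4.4 = 8.8.
W^SO = (Σα)·G^SO − ½·2·(Σα)² = (2/2)·4.4² = 19.36.
Deadweight loss = W^SO − W^NE = 5.2.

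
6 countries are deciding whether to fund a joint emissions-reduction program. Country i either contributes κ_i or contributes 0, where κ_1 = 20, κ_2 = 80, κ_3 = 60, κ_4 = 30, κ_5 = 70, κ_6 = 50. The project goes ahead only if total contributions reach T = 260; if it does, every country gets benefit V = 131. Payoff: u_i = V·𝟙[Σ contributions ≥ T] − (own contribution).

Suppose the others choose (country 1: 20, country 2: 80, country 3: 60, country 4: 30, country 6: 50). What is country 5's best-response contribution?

Others' total = 240. Contributing 70 brings total to 310 ≥ 260: gain V − κ_5 = 61.
Best response: 70.

70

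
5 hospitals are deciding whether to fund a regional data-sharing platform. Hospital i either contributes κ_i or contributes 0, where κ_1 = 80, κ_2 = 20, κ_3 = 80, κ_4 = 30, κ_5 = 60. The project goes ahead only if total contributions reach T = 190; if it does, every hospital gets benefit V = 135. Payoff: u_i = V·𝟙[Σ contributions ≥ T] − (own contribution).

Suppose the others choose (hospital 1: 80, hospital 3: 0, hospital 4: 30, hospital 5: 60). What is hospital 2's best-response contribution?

Others' total = 170. Contributing 20 brings total to 190 ≥ 190: gain V − κ_2 = 115.
Best response: 20.

20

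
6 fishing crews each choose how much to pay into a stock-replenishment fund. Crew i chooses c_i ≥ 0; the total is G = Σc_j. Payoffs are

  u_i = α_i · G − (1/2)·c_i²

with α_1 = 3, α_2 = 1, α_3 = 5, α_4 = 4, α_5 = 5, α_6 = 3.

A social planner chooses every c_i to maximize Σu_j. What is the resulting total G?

126

Planner FOC: ∂(Σu_j)/∂c_i = (Σα_j) − c_i = 0, so c_i^SO = Σα_j = 21 for every i; G^SO = 126.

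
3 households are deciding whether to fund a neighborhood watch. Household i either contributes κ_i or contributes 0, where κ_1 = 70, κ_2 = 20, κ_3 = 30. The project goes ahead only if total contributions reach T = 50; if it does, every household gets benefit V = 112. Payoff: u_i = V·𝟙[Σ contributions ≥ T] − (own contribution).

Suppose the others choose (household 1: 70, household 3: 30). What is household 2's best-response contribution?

Others' total = 100 ≥ 50; contributing adds cost 20 for no extra benefit.
Best response: 0.

0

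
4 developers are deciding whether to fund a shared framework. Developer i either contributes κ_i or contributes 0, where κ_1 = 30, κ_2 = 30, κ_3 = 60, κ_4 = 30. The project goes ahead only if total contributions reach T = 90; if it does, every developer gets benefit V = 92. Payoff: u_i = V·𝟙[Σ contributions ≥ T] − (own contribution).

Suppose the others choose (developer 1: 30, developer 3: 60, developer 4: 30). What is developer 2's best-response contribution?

Others' total = 120 ≥ 90; contributing adds cost 30 for no extra benefit.
Best response: 0.

0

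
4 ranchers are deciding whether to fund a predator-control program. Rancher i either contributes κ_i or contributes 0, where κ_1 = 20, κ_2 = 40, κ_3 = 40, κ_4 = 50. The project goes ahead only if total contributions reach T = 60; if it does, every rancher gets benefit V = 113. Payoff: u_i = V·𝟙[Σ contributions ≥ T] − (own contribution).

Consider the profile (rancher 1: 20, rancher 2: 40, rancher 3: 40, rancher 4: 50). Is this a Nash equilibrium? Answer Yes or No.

No

Total = 150 ≥ 60: provided.
Rancher 1 (pledges 20, payoff 93): dropping to 0 → total 130, payoff 113. Profitable deviation.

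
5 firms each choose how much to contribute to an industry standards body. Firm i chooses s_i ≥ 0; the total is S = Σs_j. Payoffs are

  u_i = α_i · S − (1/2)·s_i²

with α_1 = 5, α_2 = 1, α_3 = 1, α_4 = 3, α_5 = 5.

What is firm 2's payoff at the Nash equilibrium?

14.5

Firm i's FOC: ∂u_i/∂s_i = α_i − s_i = 0, so s_i* = α_i.
NE contributions = (5, 1, 1, 3, 5); S = 15.
u_2 = α_2·S − ½·(s_2)² = 1·15 − ½·1² = 14.5.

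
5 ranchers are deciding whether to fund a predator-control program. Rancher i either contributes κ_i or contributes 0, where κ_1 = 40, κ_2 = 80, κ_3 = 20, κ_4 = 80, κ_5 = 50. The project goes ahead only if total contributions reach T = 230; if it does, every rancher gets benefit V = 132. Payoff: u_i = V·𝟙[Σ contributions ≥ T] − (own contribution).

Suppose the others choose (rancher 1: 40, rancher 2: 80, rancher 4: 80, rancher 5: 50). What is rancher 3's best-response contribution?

0

Others' total = 250 ≥ 230; contributing adds cost 20 for no extra benefit.
Best response: 0.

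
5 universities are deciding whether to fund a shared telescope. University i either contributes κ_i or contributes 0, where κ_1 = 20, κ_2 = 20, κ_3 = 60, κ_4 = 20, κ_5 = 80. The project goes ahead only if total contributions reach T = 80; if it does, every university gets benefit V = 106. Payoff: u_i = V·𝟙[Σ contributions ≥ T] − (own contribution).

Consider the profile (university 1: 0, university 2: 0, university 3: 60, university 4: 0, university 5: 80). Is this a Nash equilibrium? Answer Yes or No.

No

Total = 140 ≥ 80: provided.
University 1 (pledges 0, payoff 106): pledging 20 → total 160, payoff 86. No gain.
University 2 (pledges 0, payoff 106): pledging 20 → total 160, payoff 86. No gain.
University 3 (pledges 60, payoff 46): dropping to 0 → total 80, payoff 106. Profitable deviation.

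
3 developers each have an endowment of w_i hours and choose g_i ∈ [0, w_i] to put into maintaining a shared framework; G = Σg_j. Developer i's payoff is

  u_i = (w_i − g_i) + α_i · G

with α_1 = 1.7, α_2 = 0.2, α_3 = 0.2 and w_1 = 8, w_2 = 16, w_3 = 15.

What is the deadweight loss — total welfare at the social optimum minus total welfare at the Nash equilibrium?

∂u_i/∂g_i = α_i − 1, so developer i contributes w_i if α_i > 1, else 0.
α_i > 1 for i ∈ {1}; NE contributions (8, 0, 0), G = 8.
W^NE = Σw_i − G^NE + (Σα_i)·G^NE = 39 + 1.1·8 = 47.8.
Planner: ∂(Σu_j)/∂g_i = Σα_j − 1 = 1.1 > 0, so everyone contributes w_i; G^SO = 39, W^SO = 39 + 1.1·39 = 81.9.
Deadweight loss = 34.1.

34.1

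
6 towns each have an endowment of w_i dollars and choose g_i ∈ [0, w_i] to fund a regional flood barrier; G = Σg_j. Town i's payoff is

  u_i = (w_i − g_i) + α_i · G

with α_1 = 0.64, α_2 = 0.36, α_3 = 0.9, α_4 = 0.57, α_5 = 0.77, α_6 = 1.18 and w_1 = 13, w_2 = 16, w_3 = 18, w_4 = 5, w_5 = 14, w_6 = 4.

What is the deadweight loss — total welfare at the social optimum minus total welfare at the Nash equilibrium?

∂u_i/∂g_i = α_i − 1, so town i contributes w_i if α_i > 1, else 0.
α_i > 1 for i ∈ {6}; NE contributions (0, 0, 0, 0, 0, 4), G = 4.
W^NE = Σw_i − G^NE + (Σα_i)·G^NE = 70 + 3.42·4 = 83.68.
Planner: ∂(Σu_j)/∂g_i = Σα_j − 1 = 3.42 > 0, so everyone contributes w_i; G^SO = 70, W^SO = 70 + 3.42·70 = 309.4.
Deadweight loss = 225.72.

225.72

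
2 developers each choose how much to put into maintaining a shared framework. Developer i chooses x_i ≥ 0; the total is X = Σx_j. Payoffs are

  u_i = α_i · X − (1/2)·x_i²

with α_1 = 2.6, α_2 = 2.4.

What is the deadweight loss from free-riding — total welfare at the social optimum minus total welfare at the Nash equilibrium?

6.26

Developer i's FOC: ∂u_i/∂x_i = α_i − x_i = 0, so x_i* = α_i.
NE contributions = (2.6, 2.4); X = 5.
W^NE = (Σα)·X − ½Σα_i² = 5² − ½·12.52 = 18.74.
Planner sets x_i = Σα_j = 5 for every i, so X^SO = 2·5 = 10.
W^SO = (Σα)·X^SO − ½·2·(Σα)² = (2/2)·5² = 25.
Deadweight loss = W^SO − W^NE = 6.26.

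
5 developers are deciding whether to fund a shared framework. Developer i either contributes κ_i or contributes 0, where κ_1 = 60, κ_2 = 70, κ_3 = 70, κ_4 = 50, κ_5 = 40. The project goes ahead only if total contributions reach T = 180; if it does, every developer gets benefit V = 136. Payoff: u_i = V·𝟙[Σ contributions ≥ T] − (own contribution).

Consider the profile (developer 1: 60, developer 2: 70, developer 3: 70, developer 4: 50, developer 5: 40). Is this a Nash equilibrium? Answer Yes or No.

Total = 290 ≥ 180: provided.
Developer 1 (pledges 60, payoff 76): dropping to 0 → total 230, payoff 136. Profitable deviation.

No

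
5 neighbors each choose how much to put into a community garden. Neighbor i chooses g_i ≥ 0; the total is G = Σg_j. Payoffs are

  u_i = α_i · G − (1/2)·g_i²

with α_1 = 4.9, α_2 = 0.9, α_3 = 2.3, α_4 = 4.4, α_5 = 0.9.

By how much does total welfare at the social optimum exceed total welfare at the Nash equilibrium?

Neighbor i's FOC: ∂u_i/∂g_i = α_i − g_i = 0, so g_i* = α_i.
NE contributions = (4.9, 0.9, 2.3, 4.4, 0.9); G = 13.4.
W^NE = (Σα)·G − ½Σα_i² = 13.4² − ½·50.28 = 154.42.
Planner sets g_i = Σα_j = 13.4 for every i, so G^SO = 5·13.4 = 67.
W^SO = (Σα)·G^SO − ½·5·(Σα)² = (5/2)·13.4² = 448.9.
Deadweight loss = W^SO − W^NE = 294.48.

294.48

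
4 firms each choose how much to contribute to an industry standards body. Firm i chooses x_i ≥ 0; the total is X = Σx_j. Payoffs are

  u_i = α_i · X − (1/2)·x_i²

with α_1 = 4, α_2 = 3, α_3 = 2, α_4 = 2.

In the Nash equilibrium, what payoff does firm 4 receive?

Firm i's FOC: ∂u_i/∂x_i = α_i − x_i = 0, so x_i* = α_i.
NE contributions = (4, 3, 2, 2); X = 11.
u_4 = α_4·X − ½·(x_4)² = 2·11 − ½·2² = 20.

20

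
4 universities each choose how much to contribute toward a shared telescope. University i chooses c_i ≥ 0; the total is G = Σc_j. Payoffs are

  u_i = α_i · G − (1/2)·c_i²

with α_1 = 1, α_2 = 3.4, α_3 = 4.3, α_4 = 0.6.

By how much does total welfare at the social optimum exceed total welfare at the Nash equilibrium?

102.195

University i's FOC: ∂u_i/∂c_i = α_i − c_i = 0, so c_i* = α_i.
NE contributions = (1, 3.4, 4.3, 0.6); G = 9.3.
W^NE = (Σα)·G − ½Σα_i² = 9.3² − ½·31.41 = 70.785.
Planner sets c_i = Σα_j = 9.3 for every i, so G^SO = 4·9.3 = 37.2.
W^SO = (Σα)·G^SO − ½·4·(Σα)² = (4/2)·9.3² = 172.98.
Deadweight loss = W^SO − W^NE = 102.195.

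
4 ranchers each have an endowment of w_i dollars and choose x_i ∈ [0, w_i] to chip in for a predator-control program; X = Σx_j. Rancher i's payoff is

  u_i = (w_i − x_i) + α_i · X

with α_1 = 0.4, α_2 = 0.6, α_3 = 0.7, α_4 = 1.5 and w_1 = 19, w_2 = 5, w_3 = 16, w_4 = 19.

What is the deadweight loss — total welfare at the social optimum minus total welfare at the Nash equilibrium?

88

∂u_i/∂x_i = α_i − 1, so rancher i contributes w_i if α_i > 1, else 0.
α_i > 1 for i ∈ {4}; NE contributions (0, 0, 0, 19), X = 19.
W^NE = Σw_i − X^NE + (Σα_i)·X^NE = 59 + 2.2·19 = 100.8.
Planner: ∂(Σu_j)/∂x_i = Σα_j − 1 = 2.2 > 0, so everyone contributes w_i; X^SO = 59, W^SO = 59 + 2.2·59 = 188.8.
Deadweight loss = 88.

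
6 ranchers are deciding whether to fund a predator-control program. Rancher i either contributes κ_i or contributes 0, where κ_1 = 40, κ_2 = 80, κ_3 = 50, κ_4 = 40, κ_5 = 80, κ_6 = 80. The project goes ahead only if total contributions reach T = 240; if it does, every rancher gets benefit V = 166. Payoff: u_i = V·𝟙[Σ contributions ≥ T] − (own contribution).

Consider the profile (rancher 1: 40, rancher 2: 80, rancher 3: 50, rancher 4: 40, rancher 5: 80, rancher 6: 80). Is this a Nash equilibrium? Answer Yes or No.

Total = 370 ≥ 240: provided.
Rancher 1 (pledges 40, payoff 126): dropping to 0 → total 330, payoff 166. Profitable deviation.

No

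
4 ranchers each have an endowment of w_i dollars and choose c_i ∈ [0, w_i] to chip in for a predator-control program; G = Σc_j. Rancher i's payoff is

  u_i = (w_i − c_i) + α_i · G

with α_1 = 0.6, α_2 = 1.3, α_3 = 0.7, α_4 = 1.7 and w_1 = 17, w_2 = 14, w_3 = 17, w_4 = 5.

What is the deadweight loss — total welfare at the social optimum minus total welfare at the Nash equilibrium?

112.2

∂u_i/∂c_i = α_i − 1, so rancher i contributes w_i if α_i > 1, else 0.
α_i > 1 for i ∈ {2, 4}; NE contributions (0, 14, 0, 5), G = 19.
W^NE = Σw_i − G^NE + (Σα_i)·G^NE = 53 + 3.3·19 = 115.7.
Planner: ∂(Σu_j)/∂c_i = Σα_j − 1 = 3.3 > 0, so everyone contributes w_i; G^SO = 53, W^SO = 53 + 3.3·53 = 227.9.
Deadweight loss = 112.2.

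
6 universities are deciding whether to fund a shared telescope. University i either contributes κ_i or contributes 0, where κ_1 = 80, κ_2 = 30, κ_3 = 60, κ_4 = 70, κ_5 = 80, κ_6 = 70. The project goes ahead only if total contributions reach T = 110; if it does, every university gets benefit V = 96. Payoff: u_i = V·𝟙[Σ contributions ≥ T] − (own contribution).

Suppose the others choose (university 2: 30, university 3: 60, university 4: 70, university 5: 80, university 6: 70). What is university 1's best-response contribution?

Others' total = 310 ≥ 110; contributing adds cost 80 for no extra benefit.
Best response: 0.

0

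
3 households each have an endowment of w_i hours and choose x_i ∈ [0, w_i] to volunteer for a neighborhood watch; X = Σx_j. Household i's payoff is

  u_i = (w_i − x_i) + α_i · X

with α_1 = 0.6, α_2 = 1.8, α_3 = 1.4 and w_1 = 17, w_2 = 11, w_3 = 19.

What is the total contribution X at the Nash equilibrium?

∂u_i/∂x_i = α_i − 1, so household i contributes w_i if α_i > 1, else 0.
α_i > 1 for i ∈ {2, 3}; NE contributions (0, 11, 19), X = 30.

30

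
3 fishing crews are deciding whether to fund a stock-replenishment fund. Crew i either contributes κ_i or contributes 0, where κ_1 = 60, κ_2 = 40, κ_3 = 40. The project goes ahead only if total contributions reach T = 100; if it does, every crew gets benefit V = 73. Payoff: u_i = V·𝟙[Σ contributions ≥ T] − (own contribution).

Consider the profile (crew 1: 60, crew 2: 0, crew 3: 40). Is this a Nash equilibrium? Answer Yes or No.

Yes

Total = 100 ≥ 100: provided.
Crew 1 (pledges 60, payoff 13): dropping to 0 → total 40, payoff 0. No gain.
Crew 2 (pledges 0, payoff 73): pledging 40 → total 140, payoff 33. No gain.
Crew 3 (pledges 40, payoff 33): dropping to 0 → total 60, payoff 0. No gain.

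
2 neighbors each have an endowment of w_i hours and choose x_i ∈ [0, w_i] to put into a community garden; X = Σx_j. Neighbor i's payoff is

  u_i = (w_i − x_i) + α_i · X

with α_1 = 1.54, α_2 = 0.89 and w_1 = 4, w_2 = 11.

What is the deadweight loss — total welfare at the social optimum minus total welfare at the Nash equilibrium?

15.73

∂u_i/∂x_i = α_i − 1, so neighbor i contributes w_i if α_i > 1, else 0.
α_i > 1 for i ∈ {1}; NE contributions (4, 0), X = 4.
W^NE = Σw_i − X^NE + (Σα_i)·X^NE = 15 + 1.43·4 = 20.72.
Planner: ∂(Σu_j)/∂x_i = Σα_j − 1 = 1.43 > 0, so everyone contributes w_i; X^SO = 15, W^SO = 15 + 1.43·15 = 36.45.
Deadweight loss = 15.73.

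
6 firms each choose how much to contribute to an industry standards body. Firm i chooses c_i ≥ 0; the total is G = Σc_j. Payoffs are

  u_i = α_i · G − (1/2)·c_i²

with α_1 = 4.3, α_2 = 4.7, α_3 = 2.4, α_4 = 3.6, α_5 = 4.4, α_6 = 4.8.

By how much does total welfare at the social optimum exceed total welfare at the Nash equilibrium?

1222.13

Firm i's FOC: ∂u_i/∂c_i = α_i − c_i = 0, so c_i* = α_i.
NE contributions = (4.3, 4.7, 2.4, 3.6, 4.4, 4.8); G = 24.2.
W^NE = (Σα)·G − ½Σα_i² = 24.2² − ½·101.7 = 534.79.
Planner sets c_i = Σα_j = 24.2 for every i, so G^SO = 6·24.2 = 145.2.
W^SO = (Σα)·G^SO − ½·6·(Σα)² = (6/2)·24.2² = 1756.92.
Deadweight loss = W^SO − W^NE = 1222.13.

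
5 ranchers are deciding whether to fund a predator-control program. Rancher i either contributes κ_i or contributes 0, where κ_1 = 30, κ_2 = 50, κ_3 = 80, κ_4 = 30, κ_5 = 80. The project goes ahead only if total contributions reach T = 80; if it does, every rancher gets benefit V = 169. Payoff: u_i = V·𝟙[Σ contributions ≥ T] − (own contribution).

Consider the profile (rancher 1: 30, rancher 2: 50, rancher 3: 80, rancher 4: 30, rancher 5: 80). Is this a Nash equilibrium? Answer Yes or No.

No

Total = 270 ≥ 80: provided.
Rancher 1 (pledges 30, payoff 139): dropping to 0 → total 240, payoff 169. Profitable deviation.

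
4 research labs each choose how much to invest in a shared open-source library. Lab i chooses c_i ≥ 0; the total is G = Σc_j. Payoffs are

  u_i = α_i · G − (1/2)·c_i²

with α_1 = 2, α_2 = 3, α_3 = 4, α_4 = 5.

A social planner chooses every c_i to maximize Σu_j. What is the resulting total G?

56

Planner FOC: ∂(Σu_j)/∂c_i = (Σα_j) − c_i = 0, so c_i^SO = Σα_j = 14 for every i; G^SO = 56.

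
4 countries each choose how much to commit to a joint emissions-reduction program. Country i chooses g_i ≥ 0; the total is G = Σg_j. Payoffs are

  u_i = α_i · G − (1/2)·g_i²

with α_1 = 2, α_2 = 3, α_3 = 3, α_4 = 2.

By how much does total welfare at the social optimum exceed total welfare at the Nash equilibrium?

Country i's FOC: ∂u_i/∂g_i = α_i − g_i = 0, so g_i* = α_i.
NE contributions = (2, 3, 3, 2); G = 10.
W^NE = (Σα)·G − ½Σα_i² = 10² − ½·26 = 87.
Planner sets g_i = Σα_j = 10 for every i, so G^SO = 4·10 = 40.
W^SO = (Σα)·G^SO − ½·4·(Σα)² = (4/2)·10² = 200.
Deadweight loss = W^SO − W^NE = 113.

113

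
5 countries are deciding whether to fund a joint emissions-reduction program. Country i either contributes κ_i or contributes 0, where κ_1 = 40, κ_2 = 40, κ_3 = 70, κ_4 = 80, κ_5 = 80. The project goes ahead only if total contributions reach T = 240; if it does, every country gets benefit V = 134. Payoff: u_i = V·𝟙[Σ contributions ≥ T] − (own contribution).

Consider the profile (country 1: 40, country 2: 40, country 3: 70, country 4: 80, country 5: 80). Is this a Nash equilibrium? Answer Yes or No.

No

Total = 310 ≥ 240: provided.
Country 1 (pledges 40, payoff 94): dropping to 0 → total 270, payoff 134. Profitable deviation.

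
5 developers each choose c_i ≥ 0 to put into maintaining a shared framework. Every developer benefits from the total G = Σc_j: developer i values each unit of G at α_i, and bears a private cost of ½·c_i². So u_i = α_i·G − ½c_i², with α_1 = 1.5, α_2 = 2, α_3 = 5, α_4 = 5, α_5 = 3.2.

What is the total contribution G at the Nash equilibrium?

16.7

Developer i's FOC: ∂u_i/∂c_i = α_i − c_i = 0, so c_i* = α_i.
NE contributions = (1.5, 2, 5, 5, 3.2); G = 16.7.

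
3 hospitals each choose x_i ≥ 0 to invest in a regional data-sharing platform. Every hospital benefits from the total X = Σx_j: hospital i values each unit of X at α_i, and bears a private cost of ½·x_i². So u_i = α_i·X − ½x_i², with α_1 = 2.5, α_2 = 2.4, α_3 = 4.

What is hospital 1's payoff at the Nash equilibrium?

Hospital i's FOC: ∂u_i/∂x_i = α_i − x_i = 0, so x_i* = α_i.
NE contributions = (2.5, 2.4, 4); X = 8.9.
u_1 = α_1·X − ½·(x_1)² = 2.5·8.9 − ½·2.5² = 19.125.

19.125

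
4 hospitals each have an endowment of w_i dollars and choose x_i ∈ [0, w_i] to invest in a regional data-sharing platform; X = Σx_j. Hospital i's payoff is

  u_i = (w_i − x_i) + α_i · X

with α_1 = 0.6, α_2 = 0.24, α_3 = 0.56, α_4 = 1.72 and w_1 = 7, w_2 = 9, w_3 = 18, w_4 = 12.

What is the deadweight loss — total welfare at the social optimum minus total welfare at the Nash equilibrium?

72.08

∂u_i/∂x_i = α_i − 1, so hospital i contributes w_i if α_i > 1, else 0.
α_i > 1 for i ∈ {4}; NE contributions (0, 0, 0, 12), X = 12.
W^NE = Σw_i − X^NE + (Σα_i)·X^NE = 46 + 2.12·12 = 71.44.
Planner: ∂(Σu_j)/∂x_i = Σα_j − 1 = 2.12 > 0, so everyone contributes w_i; X^SO = 46, W^SO = 46 + 2.12·46 = 143.52.
Deadweight loss = 72.08.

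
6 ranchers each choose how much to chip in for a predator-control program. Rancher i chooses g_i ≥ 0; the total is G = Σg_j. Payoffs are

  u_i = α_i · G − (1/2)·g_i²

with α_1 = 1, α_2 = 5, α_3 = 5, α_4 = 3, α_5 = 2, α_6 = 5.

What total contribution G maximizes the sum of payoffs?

Planner FOC: ∂(Σu_j)/∂g_i = (Σα_j) − g_i = 0, so g_i^SO = Σα_j = 21 for every i; G^SO = 126.

126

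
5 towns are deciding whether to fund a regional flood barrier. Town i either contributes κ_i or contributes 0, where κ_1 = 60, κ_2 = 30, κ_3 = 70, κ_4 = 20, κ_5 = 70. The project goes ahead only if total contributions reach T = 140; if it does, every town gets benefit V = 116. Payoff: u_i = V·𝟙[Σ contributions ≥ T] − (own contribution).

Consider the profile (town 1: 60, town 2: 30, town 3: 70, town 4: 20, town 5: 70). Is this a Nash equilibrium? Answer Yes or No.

No

Total = 250 ≥ 140: provided.
Town 1 (pledges 60, payoff 56): dropping to 0 → total 190, payoff 116. Profitable deviation.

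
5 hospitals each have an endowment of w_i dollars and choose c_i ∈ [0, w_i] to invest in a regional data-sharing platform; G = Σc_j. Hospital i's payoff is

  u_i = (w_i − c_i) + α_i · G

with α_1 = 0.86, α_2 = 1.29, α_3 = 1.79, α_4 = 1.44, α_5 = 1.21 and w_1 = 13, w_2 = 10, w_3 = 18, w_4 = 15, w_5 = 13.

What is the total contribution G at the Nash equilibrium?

∂u_i/∂c_i = α_i − 1, so hospital i contributes w_i if α_i > 1, else 0.
α_i > 1 for i ∈ {2, 3, 4, 5}; NE contributions (0, 10, 18, 15, 13), G = 56.

56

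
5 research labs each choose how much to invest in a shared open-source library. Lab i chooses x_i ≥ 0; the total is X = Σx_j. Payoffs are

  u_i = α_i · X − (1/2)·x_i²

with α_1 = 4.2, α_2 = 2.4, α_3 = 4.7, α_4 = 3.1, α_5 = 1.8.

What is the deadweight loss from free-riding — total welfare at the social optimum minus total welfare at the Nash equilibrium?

422.83

Lab i's FOC: ∂u_i/∂x_i = α_i − x_i = 0, so x_i* = α_i.
NE contributions = (4.2, 2.4, 4.7, 3.1, 1.8); X = 16.2.
W^NE = (Σα)·X − ½Σα_i² = 16.2² − ½·58.34 = 233.27.
Planner sets x_i = Σα_j = 16.2 for every i, so X^SO = 5·16.2 = 81.
W^SO = (Σα)·X^SO − ½·5·(Σα)² = (5/2)·16.2² = 656.1.
Deadweight loss = W^SO − W^NE = 422.83.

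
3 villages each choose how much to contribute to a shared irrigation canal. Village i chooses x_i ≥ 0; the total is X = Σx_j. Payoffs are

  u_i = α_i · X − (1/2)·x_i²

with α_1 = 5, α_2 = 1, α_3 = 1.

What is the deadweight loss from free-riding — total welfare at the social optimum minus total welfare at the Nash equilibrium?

Village i's FOC: ∂u_i/∂x_i = α_i − x_i = 0, so x_i* = α_i.
NE contributions = (5, 1, 1); X = 7.
W^NE = (Σα)·X − ½Σα_i² = 7² − ½·27 = 35.5.
Planner sets x_i = Σα_j = 7 for every i, so X^SO = 3·7 = 21.
W^SO = (Σα)·X^SO − ½·3·(Σα)² = (3/2)·7² = 73.5.
Deadweight loss = W^SO − W^NE = 38.

38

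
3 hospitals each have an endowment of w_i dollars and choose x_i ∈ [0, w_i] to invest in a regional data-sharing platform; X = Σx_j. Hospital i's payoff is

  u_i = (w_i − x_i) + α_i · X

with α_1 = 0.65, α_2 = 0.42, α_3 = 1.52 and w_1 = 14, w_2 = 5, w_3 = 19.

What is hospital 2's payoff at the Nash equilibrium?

∂u_i/∂x_i = α_i − 1, so hospital i contributes w_i if α_i > 1, else 0.
α_i > 1 for i ∈ {3}; NE contributions (0, 0, 19), X = 19.
u_2 = (5 − 0) + 0.42·19 = 12.98.

12.98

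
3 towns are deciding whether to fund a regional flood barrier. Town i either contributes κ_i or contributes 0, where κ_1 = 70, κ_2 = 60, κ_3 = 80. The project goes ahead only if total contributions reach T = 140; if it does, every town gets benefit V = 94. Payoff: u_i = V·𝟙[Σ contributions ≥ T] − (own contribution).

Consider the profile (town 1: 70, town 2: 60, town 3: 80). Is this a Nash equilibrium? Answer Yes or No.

Total = 210 ≥ 140: provided.
Town 1 (pledges 70, payoff 24): dropping to 0 → total 140, payoff 94. Profitable deviation.

No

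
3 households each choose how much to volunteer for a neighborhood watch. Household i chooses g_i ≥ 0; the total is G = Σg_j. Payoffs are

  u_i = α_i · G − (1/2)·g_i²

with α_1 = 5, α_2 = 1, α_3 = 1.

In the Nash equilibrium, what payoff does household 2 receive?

Household i's FOC: ∂u_i/∂g_i = α_i − g_i = 0, so g_i* = α_i.
NE contributions = (5, 1, 1); G = 7.
u_2 = α_2·G − ½·(g_2)² = 1·7 − ½·1² = 6.5.

6.5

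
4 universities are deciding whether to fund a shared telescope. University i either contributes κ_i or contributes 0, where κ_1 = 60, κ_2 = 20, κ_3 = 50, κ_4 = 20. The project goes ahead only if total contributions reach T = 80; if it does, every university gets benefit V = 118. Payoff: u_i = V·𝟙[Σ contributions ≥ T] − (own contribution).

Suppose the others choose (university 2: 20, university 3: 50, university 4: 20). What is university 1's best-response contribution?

0

Others' total = 90 ≥ 80; contributing adds cost 60 for no extra benefit.
Best response: 0.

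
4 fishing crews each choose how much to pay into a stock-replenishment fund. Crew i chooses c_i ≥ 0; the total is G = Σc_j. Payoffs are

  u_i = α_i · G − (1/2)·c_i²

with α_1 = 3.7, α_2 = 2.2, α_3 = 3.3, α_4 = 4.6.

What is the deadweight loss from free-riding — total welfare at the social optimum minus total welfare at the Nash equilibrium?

215.73

Crew i's FOC: ∂u_i/∂c_i = α_i − c_i = 0, so c_i* = α_i.
NE contributions = (3.7, 2.2, 3.3, 4.6); G = 13.8.
W^NE = (Σα)·G − ½Σα_i² = 13.8² − ½·50.58 = 165.15.
Planner sets c_i = Σα_j = 13.8 for every i, so G^SO = 4·13.8 = 55.2.
W^SO = (Σα)·G^SO − ½·4·(Σα)² = (4/2)·13.8² = 380.88.
Deadweight loss = W^SO − W^NE = 215.73.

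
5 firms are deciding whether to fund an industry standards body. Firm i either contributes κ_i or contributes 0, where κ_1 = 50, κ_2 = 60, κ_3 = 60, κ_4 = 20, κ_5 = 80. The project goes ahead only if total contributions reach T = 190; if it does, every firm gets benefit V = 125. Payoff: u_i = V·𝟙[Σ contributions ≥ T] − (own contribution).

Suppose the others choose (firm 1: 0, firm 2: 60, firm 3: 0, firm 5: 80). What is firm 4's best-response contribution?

Others' total = 140. Even contributing 20 gives 160 < 190: no benefit either way.
Best response: 0.

0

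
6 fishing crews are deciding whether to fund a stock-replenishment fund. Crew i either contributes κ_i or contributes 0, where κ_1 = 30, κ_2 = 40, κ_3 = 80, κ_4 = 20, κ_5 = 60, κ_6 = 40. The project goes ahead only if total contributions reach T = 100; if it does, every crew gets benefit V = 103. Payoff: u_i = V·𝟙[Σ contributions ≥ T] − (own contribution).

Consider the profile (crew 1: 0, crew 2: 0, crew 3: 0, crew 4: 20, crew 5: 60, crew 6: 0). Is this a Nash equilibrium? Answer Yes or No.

No

Total = 80 < 100: not provided.
Crew 1 (pledges 0, payoff 0): pledging 30 → total 110, payoff 73. Profitable deviation.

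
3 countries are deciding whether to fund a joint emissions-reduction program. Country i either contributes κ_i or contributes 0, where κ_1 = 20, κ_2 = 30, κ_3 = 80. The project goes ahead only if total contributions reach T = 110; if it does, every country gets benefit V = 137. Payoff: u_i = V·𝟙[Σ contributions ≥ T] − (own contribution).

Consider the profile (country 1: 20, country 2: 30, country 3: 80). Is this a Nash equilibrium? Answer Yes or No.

Total = 130 ≥ 110: provided.
Country 1 (pledges 20, payoff 117): dropping to 0 → total 110, payoff 137. Profitable deviation.

No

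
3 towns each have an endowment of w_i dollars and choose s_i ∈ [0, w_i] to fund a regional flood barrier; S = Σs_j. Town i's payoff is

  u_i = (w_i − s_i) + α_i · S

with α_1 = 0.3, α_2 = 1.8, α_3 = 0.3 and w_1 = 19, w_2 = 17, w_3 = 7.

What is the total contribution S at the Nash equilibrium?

∂u_i/∂s_i = α_i − 1, so town i contributes w_i if α_i > 1, else 0.
α_i > 1 for i ∈ {2}; NE contributions (0, 17, 0), S = 17.

17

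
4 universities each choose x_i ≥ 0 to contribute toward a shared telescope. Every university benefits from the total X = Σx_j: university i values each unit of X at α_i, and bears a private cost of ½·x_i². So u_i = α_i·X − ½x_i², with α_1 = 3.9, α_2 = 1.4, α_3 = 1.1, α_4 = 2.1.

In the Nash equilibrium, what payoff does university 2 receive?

University i's FOC: ∂u_i/∂x_i = α_i − x_i = 0, so x_i* = α_i.
NE contributions = (3.9, 1.4, 1.1, 2.1); X = 8.5.
u_2 = α_2·X − ½·(x_2)² = 1.4·8.5 − ½·1.4² = 10.92.

10.92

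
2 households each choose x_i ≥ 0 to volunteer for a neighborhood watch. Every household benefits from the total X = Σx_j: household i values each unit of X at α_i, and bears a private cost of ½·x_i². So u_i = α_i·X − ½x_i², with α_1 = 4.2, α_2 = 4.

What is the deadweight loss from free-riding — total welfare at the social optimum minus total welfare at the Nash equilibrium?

Household i's FOC: ∂u_i/∂x_i = α_i − x_i = 0, so x_i* = α_i.
NE contributions = (4.2, 4); X = 8.2.
W^NE = (Σα)·X − ½Σα_i² = 8.2² − ½·33.64 = 50.42.
Planner sets x_i = Σα_j = 8.2 for every i, so X^SO = 2·8.2 = 16.4.
W^SO = (Σα)·X^SO − ½·2·(Σα)² = (2/2)·8.2² = 67.24.
Deadweight loss = W^SO − W^NE = 16.82.

16.82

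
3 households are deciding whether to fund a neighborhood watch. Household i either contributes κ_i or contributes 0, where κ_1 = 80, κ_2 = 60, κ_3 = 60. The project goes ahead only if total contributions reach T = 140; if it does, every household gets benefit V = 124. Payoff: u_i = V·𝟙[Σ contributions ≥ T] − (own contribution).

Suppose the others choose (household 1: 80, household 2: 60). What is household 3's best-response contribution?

0

Others' total = 140 ≥ 140; contributing adds cost 60 for no extra benefit.
Best response: 0.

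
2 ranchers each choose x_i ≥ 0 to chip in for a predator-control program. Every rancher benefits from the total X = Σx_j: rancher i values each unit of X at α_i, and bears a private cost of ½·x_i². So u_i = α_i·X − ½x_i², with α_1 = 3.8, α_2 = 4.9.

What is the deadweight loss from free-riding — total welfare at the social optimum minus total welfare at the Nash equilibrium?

19.225

Rancher i's FOC: ∂u_i/∂x_i = α_i − x_i = 0, so x_i* = α_i.
NE contributions = (3.8, 4.9); X = 8.7.
W^NE = (Σα)·X − ½Σα_i² = 8.7² − ½·38.45 = 56.465.
Planner sets x_i = Σα_j = 8.7 for every i, so X^SO = 2·8.7 = 17.4.
W^SO = (Σα)·X^SO − ½·2·(Σα)² = (2/2)·8.7² = 75.69.
Deadweight loss = W^SO − W^NE = 19.225.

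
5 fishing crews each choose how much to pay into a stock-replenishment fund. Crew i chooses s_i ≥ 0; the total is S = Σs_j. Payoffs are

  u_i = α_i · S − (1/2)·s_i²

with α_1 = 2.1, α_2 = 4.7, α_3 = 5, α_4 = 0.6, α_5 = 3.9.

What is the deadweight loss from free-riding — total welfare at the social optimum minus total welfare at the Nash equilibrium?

432.07

Crew i's FOC: ∂u_i/∂s_i = α_i − s_i = 0, so s_i* = α_i.
NE contributions = (2.1, 4.7, 5, 0.6, 3.9); S = 16.3.
W^NE = (Σα)·S − ½Σα_i² = 16.3² − ½·67.07 = 232.155.
Planner sets s_i = Σα_j = 16.3 for every i, so S^SO = 5·16.3 = 81.5.
W^SO = (Σα)·S^SO − ½·5·(Σα)² = (5/2)·16.3² = 664.225.
Deadweight loss = W^SO − W^NE = 432.07.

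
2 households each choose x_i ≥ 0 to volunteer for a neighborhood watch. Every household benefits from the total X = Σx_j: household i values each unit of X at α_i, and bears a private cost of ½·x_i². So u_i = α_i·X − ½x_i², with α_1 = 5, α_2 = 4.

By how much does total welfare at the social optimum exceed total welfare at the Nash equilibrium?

Household i's FOC: ∂u_i/∂x_i = α_i − x_i = 0, so x_i* = α_i.
NE contributions = (5, 4); X = 9.
W^NE = (Σα)·X − ½Σα_i² = 9² − ½·41 = 60.5.
Planner sets x_i = Σα_j = 9 for every i, so X^SO = 2·9 = 18.
W^SO = (Σα)·X^SO − ½·2·(Σα)² = (2/2)·9² = 81.
Deadweight loss = W^SO − W^NE = 20.5.

20.5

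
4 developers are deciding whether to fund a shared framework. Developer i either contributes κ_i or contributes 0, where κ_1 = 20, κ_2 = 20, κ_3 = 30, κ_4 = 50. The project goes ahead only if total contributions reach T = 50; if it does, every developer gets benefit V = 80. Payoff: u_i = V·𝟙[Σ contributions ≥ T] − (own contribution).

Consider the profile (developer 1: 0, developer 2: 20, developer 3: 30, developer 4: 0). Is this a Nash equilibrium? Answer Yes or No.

Total = 50 ≥ 50: provided.
Developer 1 (pledges 0, payoff 80): pledging 20 → total 70, payoff 60. No gain.
Developer 2 (pledges 20, payoff 60): dropping to 0 → total 30, payoff 0. No gain.
Developer 3 (pledges 30, payoff 50): dropping to 0 → total 20, payoff 0. No gain.
Developer 4 (pledges 0, payoff 80): pledging 50 → total 100, payoff 30. No gain.

Yes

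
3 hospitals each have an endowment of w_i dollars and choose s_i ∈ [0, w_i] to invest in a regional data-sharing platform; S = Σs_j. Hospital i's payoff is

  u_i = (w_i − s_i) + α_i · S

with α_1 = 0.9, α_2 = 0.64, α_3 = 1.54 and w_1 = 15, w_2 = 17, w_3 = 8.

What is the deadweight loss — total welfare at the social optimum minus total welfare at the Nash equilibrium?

66.56

∂u_i/∂s_i = α_i − 1, so hospital i contributes w_i if α_i > 1, else 0.
α_i > 1 for i ∈ {3}; NE contributions (0, 0, 8), S = 8.
W^NE = Σw_i − S^NE + (Σα_i)·S^NE = 40 + 2.08·8 = 56.64.
Planner: ∂(Σu_j)/∂s_i = Σα_j − 1 = 2.08 > 0, so everyone contributes w_i; S^SO = 40, W^SO = 40 + 2.08·40 = 123.2.
Deadweight loss = 66.56.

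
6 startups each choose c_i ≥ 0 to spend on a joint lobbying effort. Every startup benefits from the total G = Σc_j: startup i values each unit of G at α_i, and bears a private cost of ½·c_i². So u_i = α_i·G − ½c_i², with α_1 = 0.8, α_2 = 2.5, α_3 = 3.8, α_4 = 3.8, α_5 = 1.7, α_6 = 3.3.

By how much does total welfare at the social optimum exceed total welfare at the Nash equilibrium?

530.395

Startup i's FOC: ∂u_i/∂c_i = α_i − c_i = 0, so c_i* = α_i.
NE contributions = (0.8, 2.5, 3.8, 3.8, 1.7, 3.3); G = 15.9.
W^NE = (Σα)·G − ½Σα_i² = 15.9² − ½·49.55 = 228.035.
Planner sets c_i = Σα_j = 15.9 for every i, so G^SO = 6·15.9 = 95.4.
W^SO = (Σα)·G^SO − ½·6·(Σα)² = (6/2)·15.9² = 758.43.
Deadweight loss = W^SO − W^NE = 530.395.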